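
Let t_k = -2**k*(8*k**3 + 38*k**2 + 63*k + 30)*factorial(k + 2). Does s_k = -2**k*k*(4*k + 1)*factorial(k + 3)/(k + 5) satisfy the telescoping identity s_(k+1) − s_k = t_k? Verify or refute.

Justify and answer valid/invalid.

s_(k+1) = -2**(k + 1)*(k + 1)*(4*k + 5)*factorial(k + 4)/(k + 6)
s_(k+1) − s_k = -2**k*(8*k**4 + 86*k**3 + 307*k**2 + 444*k + 200)*factorial(k + 3)/((k + 5)*(k + 6))
(s_(k+1) − s_k) − t_k = 2**(k + 1)*(8*k**4 + 78*k**3 + 249*k**2 + 344*k + 150)*factorial(k + 2)/((k + 5)*(k + 6))

Invalid: residual 2**(k + 1)*(8*k**4 + 78*k**3 + 249*k**2 + 344*k + 150)*factorial(k + 2)/((k + 5)*(k + 6)) ≠ 0.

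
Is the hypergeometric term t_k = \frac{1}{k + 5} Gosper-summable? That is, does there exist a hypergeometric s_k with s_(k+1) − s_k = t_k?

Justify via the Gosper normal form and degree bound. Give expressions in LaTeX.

No. Not Gosper-summable.

r(k) = (k + 5)/(k + 6) after simplifying.
So A=k + 5 and B=k + 6, with C=1.
Set up (k + 5)·f(k+1) − (k + 5)·f(k) − (1) = 0.
deg f ≤ 0 (via 1,1,0).
Generic f = c0 gives residual -1; -1 = 0 cannot hold, so t_k is not Gosper-summable.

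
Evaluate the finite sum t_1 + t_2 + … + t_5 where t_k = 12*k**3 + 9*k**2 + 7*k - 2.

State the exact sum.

t_(k+1)/t_k = (12*k**3 + 45*k**2 + 61*k + 26)/(12*k**3 + 9*k**2 + 7*k - 2).
Normal form (A,B,C) = (1, 1, k**3 + 3*k**2/4 + 7*k/12 - 1/6).
f must satisfy (1)·f(k+1) − (1)·f(k) = k**3 + 3*k**2/4 + 7*k/12 - 1/6.
Bound: deg f ≤ 4.
Match coefficients ⇒ f(k) = k*(3*k**3 - 3*k**2 + 2*k - 4)/12.
Get s_k = R·t_k = k*(3*k**3 - 3*k**2 + 2*k - 4) with R(k) = B(k−1)f(k)/C(k) = k*(3*k**3 - 3*k**2 + 2*k - 4)/(12*k**3 + 9*k**2 + 7*k - 2).
Check: Δs_k = 12*k**3 + 9*k**2 + 7*k - 2. ✓
Evaluate s at k=6 and k=1: 3288 and -2; difference 3290.

Σ = 3290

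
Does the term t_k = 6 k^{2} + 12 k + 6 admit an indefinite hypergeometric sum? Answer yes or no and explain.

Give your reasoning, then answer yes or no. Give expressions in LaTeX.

Yes. s_k = k \left(2 k^{2} + 3 k + 1\right).

Ratio r(k) = (k**2 + 4*k + 4)/(k**2 + 2*k + 1).
Factor: A=1; B=1; C=k**2 + 2*k + 1.
f must satisfy (1)·f(k+1) − (1)·f(k) = k**2 + 2*k + 1.
Degrees (0,0,2) ⇒ d ≤ 3.
Coefficient equations give f(k) = k*(k + 1)*(2*k + 1)/6.
R(k) = B(k−1)·f(k)/C(k) = k*(2*k + 1)/(6*(k + 1)); s_k = R·t_k = k*(2*k**2 + 3*k + 1).
Verify: 6*k**2 + 12*k + 6 matches t_k.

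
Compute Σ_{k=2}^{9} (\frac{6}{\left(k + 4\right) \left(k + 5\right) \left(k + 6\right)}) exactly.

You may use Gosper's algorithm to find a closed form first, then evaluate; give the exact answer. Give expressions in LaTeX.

Σ = 2/35

r(k) = (k + 4)/(k + 7) after simplifying.
So A=k + 4 and B=k + 7, with C=1.
Set up (k + 4)·f(k+1) − (k + 6)·f(k) − (1) = 0.
d = 2 from the (1,1,0) case.
Solve for f: f(k) = k*(k + 9)/40 (degree 2 ≤ 2).
So s_k = (B(k−1)f/C)·t_k = (k*(k + 6)*(k + 9)/40)·t_k = 3*k*(k + 9)/(20*(k + 4)*(k + 5)).
s_(k+1) − s_k = 6/(k**3 + 15*k**2 + 74*k + 120) = t_k.
Σ_(k=2)^(9) t_k = s_(10) − s_(2) = 19/140 − (11/140) = 2/35.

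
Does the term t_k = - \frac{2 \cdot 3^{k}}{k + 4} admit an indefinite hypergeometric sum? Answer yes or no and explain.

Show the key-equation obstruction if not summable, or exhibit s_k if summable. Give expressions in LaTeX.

No — t_k has no hypergeometric antidifference.

r(k) = 3*(k + 4)/(k + 5) after simplifying.
Normal form (A,B,C) = (3*k + 12, k + 5, 1).
Solve (3*k + 12)·f(k+1) − (k + 4)·f(k) = 1.
Degrees (1,1,0) ⇒ d ≤ -1.
d = -1 < 0 ⇒ no nonzero polynomial f; not summable.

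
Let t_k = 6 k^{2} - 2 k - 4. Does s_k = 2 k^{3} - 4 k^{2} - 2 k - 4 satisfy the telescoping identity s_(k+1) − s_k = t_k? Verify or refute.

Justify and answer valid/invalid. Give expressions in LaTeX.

valid (s_(k+1) − s_k reduces to t_k)

s_(k+1) = 2*k**3 + 2*k**2 - 4*k - 8
s_(k+1) − s_k = 6*k**2 - 2*k - 4
(s_(k+1) − s_k) − t_k = 0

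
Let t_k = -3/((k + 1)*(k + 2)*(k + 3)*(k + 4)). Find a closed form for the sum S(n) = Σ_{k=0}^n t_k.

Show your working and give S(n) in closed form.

Step 1: r(k) = (k + 1)/(k + 5).
Factor: A=k + 1; B=k + 5; C=1.
Key eq: (k + 1)·f(k+1) = (k + 4)·f(k) + (1).
From deg A=1, deg B=1, deg C=0: d=3.
Solving with deg f ≤ 3: f(k) = k*(k**2 + 6*k + 11)/18.
Then R = B(k−1)f/C = k*(k + 4)*(k**2 + 6*k + 11)/18, so s_k = R(k)·t_k = k*(-k**2 - 6*k - 11)/(6*(k + 1)*(k + 2)*(k + 3)).
Verify: -3/(k**4 + 10*k**3 + 35*k**2 + 50*k + 24) matches t_k.
Evaluate: s_(n+1) = (-n**3 - 9*n**2 - 26*n - 18)/(6*(n**3 + 9*n**2 + 26*n + 24)); subtract s_(0) = 0 ⇒ S(n) = (-n**3 - 9*n**2 - 26*n - 18)/(6*(n**3 + 9*n**2 + 26*n + 24)).

S(n) = (-n**3 - 9*n**2 - 26*n - 18)/(6*(n**3 + 9*n**2 + 26*n + 24))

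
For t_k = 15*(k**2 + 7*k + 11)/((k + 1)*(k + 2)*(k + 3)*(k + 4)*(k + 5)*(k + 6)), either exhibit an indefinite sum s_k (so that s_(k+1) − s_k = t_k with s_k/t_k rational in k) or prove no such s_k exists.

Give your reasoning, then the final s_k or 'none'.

s_k = k*(k**2 + 9*k + 23)/(3*(k**3 + 9*k**2 + 23*k + 15))

Ratio r(k) = (k + 1)*(7*k + (k + 1)**2 + 18)/((k + 7)*(k**2 + 7*k + 11)).
A = k + 1, B = k + 7, C = k**2 + 7*k + 11.
Set up (k + 1)·f(k+1) − (k + 6)·f(k) − (k**2 + 7*k + 11) = 0.
d = 5 from the (1,1,2) case.
Match coefficients ⇒ f(k) = k*(k + 2)*(k + 4)*(k**2 + 9*k + 23)/45.
Then R = B(k−1)f/C = k*(k + 2)*(k + 4)*(k + 6)*(k**2 + 9*k + 23)/(45*(k**2 + 7*k + 11)), so s_k = R(k)·t_k = k*(k**2 + 9*k + 23)/(3*(k**3 + 9*k**2 + 23*k + 15)).
Check: Δs_k = 15*(k**2 + 7*k + 11)/(k**6 + 21*k**5 + 175*k**4 + 735*k**3 + 1624*k**2 + 1764*k + 720). ✓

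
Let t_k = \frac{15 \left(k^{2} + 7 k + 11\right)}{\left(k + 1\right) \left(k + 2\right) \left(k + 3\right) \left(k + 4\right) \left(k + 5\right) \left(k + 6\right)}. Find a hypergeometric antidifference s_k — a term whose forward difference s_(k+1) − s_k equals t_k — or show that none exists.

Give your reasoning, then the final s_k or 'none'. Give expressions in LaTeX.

Step 1: r(k) = (k + 1)*(7*k + (k + 1)**2 + 18)/((k + 7)*(k**2 + 7*k + 11)).
Normal form (A,B,C) = (k + 1, k + 7, k**2 + 7*k + 11).
f must satisfy (k + 1)·f(k+1) − (k + 6)·f(k) = k**2 + 7*k + 11.
d = 5 from the (1,1,2) case.
Match coefficients ⇒ f(k) = k*(k + 2)*(k + 4)*(k**2 + 9*k + 23)/45.
Get s_k = R·t_k = k*(k**2 + 9*k + 23)/(3*(k**3 + 9*k**2 + 23*k + 15)) with R(k) = B(k−1)f(k)/C(k) = k*(k + 2)*(k + 4)*(k + 6)*(k**2 + 9*k + 23)/(45*(k**2 + 7*k + 11)).
s_(k+1) − s_k = 15*(k**2 + 7*k + 11)/(k**6 + 21*k**5 + 175*k**4 + 735*k**3 + 1624*k**2 + 1764*k + 720) = t_k.

s_k = \frac{k \left(k^{2} + 9 k + 23\right)}{3 \left(k^{3} + 9 k^{2} + 23 k + 15\right)}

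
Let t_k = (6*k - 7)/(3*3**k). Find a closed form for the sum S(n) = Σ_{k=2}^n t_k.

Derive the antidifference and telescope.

S(n) = 3**(-n - 2)*(4*3**n - 9*n - 3)

The ratio is (6*k - 1)/(3*(6*k - 7)).
Factor: A=1/3; B=1; C=k - 7/6.
Set up (1/3)·f(k+1) − (1)·f(k) − (k - 7/6) = 0.
d = 1 from the (0,0,1) case.
Match coefficients ⇒ f(k) = -(3*k - 2)/2.
Certificate R = B(k−1)f/C = -3*(3*k - 2)/(6*k - 7) gives s_k = (2 - 3*k)/3**k.
s_(k+1) − s_k = (6*k - 7)/(3*3**k) = t_k.
s_(n+1) = 3**(-n - 1)*(-3*n - 1) and s_(2) = -4/9, so S(n) = 3**(-n - 2)*(4*3**n - 9*n - 3).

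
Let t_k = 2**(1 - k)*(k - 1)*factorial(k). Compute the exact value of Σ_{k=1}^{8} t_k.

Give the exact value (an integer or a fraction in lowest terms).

r(k) = k*(k + 1)/(2*(k - 1)) after simplifying.
So A=k/2 + 1/2 and B=1, with C=k - 1.
Key eq: (k/2 + 1/2)·f(k+1) = (1)·f(k) + (k - 1).
deg f ≤ 0 (via 1,0,1).
A polynomial solution: f(k) = 2.
R(k) = B(k−1)·f(k)/C(k) = 2/(k - 1); s_k = R·t_k = 2**(2 - k)*factorial(k).
Verify: 2**(1 - k)*(k - 1)*factorial(k) matches t_k.
Sum = s_(9) − s_(1); s_(9) = 2835, s_(1) = 2 ⇒ 2833.

Σ = 2833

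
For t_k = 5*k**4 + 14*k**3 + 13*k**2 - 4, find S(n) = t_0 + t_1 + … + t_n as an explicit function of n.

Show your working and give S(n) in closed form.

S(n) = n**5 + 6*n**4 + 13*n**3 + 10*n**2 - 2*n - 4

The ratio is (5*k**4 + 34*k**3 + 85*k**2 + 88*k + 28)/(5*k**4 + 14*k**3 + 13*k**2 - 4).
A = 1, B = 1, C = k**4 + 14*k**3/5 + 13*k**2/5 - 4/5.
Key eq: (1)·f(k+1) = (1)·f(k) + (k**4 + 14*k**3/5 + 13*k**2/5 - 4/5).
Bound: deg f ≤ 5.
Solve for f: f(k) = k*(k + 1)*(k**3 - k - 2)/5 (degree 5 ≤ 5).
Get s_k = R·t_k = k*(k**4 + k**3 - k**2 - 3*k - 2) with R(k) = B(k−1)f(k)/C(k) = k*(k**3 - k - 2)/(5*k**3 + 9*k**2 + 4*k - 4).
Verify: 5*k**4 + 14*k**3 + 13*k**2 - 4 matches t_k.
Σ_(k=0)^n t_k = s_(n+1) − s_(0) = (n**5 + 6*n**4 + 13*n**3 + 10*n**2 - 2*n - 4) − (0), i.e. n**5 + 6*n**4 + 13*n**3 + 10*n**2 - 2*n - 4.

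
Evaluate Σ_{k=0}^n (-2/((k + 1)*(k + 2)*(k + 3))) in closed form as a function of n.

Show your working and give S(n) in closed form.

Step 1: r(k) = (k + 1)/(k + 4).
Gosper form: A/B · C(k+1)/C(k) with A=k + 1, B=k + 4, C=1.
Solve (k + 1)·f(k+1) − (k + 3)·f(k) = 1.
deg f ≤ 2 (via 1,1,0).
Match coefficients ⇒ f(k) = k*(k + 3)/4.
Get s_k = R·t_k = k*(-k - 3)/(2*(k + 1)*(k + 2)) with R(k) = B(k−1)f(k)/C(k) = k*(k + 3)**2/4.
Check: Δs_k = -2/(k**3 + 6*k**2 + 11*k + 6). ✓
s_(n+1) = (-n**2 - 5*n - 4)/(2*(n**2 + 5*n + 6)) and s_(0) = 0, so S(n) = (-n**2 - 5*n - 4)/(2*(n**2 + 5*n + 6)).

S(n) = (-n**2 - 5*n - 4)/(2*(n**2 + 5*n + 6))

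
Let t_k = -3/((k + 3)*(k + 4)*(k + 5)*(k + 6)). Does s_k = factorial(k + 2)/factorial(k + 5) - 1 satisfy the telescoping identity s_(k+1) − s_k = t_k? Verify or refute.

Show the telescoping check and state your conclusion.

s_(k+1) = factorial(k + 3)/factorial(k + 6) - 1
s_(k+1) − s_k = -3/((k + 3)*(k + 4)*(k + 5)*(k + 6))
(s_(k+1) − s_k) − t_k = 0

valid (s_(k+1) − s_k reduces to t_k)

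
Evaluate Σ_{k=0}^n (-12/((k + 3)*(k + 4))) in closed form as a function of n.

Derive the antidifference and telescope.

t_(k+1)/t_k = (k + 3)/(k + 5).
So A=k + 3 and B=k + 5, with C=1.
Key eq: (k + 3)·f(k+1) = (k + 4)·f(k) + (1).
d = 1 from the (1,1,0) case.
Solve for f: f(k) = k/3 (degree 1 ≤ 1).
Certificate R = B(k−1)f/C = k*(k + 4)/3 gives s_k = -4*k/(k + 3).
Check: Δs_k = -12/(k**2 + 7*k + 12). ✓
Evaluate: s_(n+1) = 4*(-n - 1)/(n + 4); subtract s_(0) = 0 ⇒ S(n) = 4*(-n - 1)/(n + 4).

S(n) = 4*(-n - 1)/(n + 4)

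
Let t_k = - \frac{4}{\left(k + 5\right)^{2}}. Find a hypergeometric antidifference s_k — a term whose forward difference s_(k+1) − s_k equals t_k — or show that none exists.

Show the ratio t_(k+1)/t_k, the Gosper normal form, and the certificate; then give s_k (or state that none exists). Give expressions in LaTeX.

The ratio is (k + 5)**2/(k + 6)**2.
A = k**2 + 10*k + 25, B = k**2 + 12*k + 36, C = 1.
Need (k**2 + 10*k + 25)·f(k+1) − (k**2 + 10*k + 25)·f(k) = 1.
Degrees (2,2,0) ⇒ d ≤ 0.
Put f(k) = c0: A·f(k+1) − B(k−1)·f(k) − C = -1; need -1 = 0 — inconsistent ⇒ no f, not summable.

none — t_k is not Gosper-summable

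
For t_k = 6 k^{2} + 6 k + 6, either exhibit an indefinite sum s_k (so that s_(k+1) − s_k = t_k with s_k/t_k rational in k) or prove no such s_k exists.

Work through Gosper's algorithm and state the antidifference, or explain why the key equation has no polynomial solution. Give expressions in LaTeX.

s_k = 2 k \left(k^{2} + 2\right)

Step 1: r(k) = (k + (k + 1)**2 + 2)/(k**2 + k + 1).
A = 1, B = 1, C = k**2 + k + 1.
Set up (1)·f(k+1) − (1)·f(k) − (k**2 + k + 1) = 0.
Degrees (0,0,2) ⇒ d ≤ 3.
Solve for f: f(k) = k*(k**2 + 2)/3 (degree 3 ≤ 3).
So s_k = (B(k−1)f/C)·t_k = (k*(k**2 + 2)/(3*(k**2 + k + 1)))·t_k = 2*k*(k**2 + 2).
s_(k+1) − s_k = 6*k**2 + 6*k + 6 = t_k.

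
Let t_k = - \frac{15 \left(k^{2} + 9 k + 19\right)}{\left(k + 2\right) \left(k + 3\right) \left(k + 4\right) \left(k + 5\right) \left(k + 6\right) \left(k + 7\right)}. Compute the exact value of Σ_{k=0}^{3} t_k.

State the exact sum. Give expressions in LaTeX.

Step 1: r(k) = (k + 2)*(9*k + (k + 1)**2 + 28)/((k + 8)*(k**2 + 9*k + 19)).
Factor: A=k + 2; B=k + 8; C=k**2 + 9*k + 19.
f must satisfy (k + 2)·f(k+1) − (k + 7)·f(k) = k**2 + 9*k + 19.
d = 5 from the (1,1,2) case.
Coefficient equations give f(k) = k*(k + 3)*(k + 5)*(k**2 + 12*k + 44)/144.
R(k) = B(k−1)·f(k)/C(k) = k*(k + 3)*(k + 5)*(k + 7)*(k**2 + 12*k + 44)/(144*(k**2 + 9*k + 19)); s_k = R·t_k = 5*k*(-k**2 - 12*k - 44)/(48*(k**3 + 12*k**2 + 44*k + 48)).
Δs = 15*(-k**2 - 9*k - 19)/(k**6 + 27*k**5 + 295*k**4 + 1665*k**3 + 5104*k**2 + 8028*k + 5040), as required.
Sum = s_(4) − s_(0); s_(4) = -3/32, s_(0) = 0 ⇒ -3/32.

Σ = -3/32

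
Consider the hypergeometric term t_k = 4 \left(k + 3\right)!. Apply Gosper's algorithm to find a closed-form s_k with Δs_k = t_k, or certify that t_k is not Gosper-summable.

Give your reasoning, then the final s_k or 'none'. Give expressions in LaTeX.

no hypergeometric antidifference exists

t_(k+1)/t_k = k + 4.
Gosper form: A/B · C(k+1)/C(k) with A=k + 4, B=1, C=1.
Key eq: (k + 4)·f(k+1) = (1)·f(k) + (1).
Degrees (1,0,0) ⇒ d ≤ -1.
Bound -1 < 0, so the key equation has no polynomial solution.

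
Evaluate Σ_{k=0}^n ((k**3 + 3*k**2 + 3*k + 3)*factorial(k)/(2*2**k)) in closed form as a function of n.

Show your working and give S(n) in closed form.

Compute t_(k+1)/t_k: get (k**4 + 7*k**3 + 18*k**2 + 22*k + 10)/(2*(k**3 + 3*k**2 + 3*k + 3)).
Normal form (A,B,C) = (k/2 + 1/2, 1, k**3 + 3*k**2 + 3*k + 3).
Solve (k/2 + 1/2)·f(k+1) − (1)·f(k) = k**3 + 3*k**2 + 3*k + 3.
From deg A=1, deg B=0, deg C=3: d=2.
Solve for f: f(k) = 2*k*(k + 2) (degree 2 ≤ 2).
Then R = B(k−1)f/C = 2*k*(k + 2)/(k**3 + 3*k**2 + 3*k + 3), so s_k = R(k)·t_k = k*(k + 2)*factorial(k)/2**k.
Δs = (k**3 + 3*k**2 + 3*k + 3)*factorial(k)/(2*2**k), as required.
Evaluate: s_(n+1) = 2**(-n - 1)*(n + 1)*(n + 3)*factorial(n + 1); subtract s_(0) = 0 ⇒ S(n) = 2**(-n - 1)*(n + 1)*(n + 3)*factorial(n + 1).

S(n) = 2**(-n - 1)*(n + 1)*(n + 3)*factorial(n + 1)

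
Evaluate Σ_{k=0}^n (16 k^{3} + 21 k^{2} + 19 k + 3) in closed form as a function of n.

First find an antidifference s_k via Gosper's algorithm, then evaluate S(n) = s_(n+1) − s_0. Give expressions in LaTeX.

t_(k+1)/t_k = (16*k**3 + 69*k**2 + 109*k + 59)/(16*k**3 + 21*k**2 + 19*k + 3).
So A=1 and B=1, with C=k**3 + 21*k**2/16 + 19*k/16 + 3/16.
Set up (1)·f(k+1) − (1)·f(k) − (k**3 + 21*k**2/16 + 19*k/16 + 3/16) = 0.
Degrees (0,0,3) ⇒ d ≤ 4.
Coefficient equations give f(k) = k*(4*k**3 - k**2 + 3*k - 3)/16.
Certificate R = B(k−1)f/C = k*(4*k**3 - k**2 + 3*k - 3)/(16*k**3 + 21*k**2 + 19*k + 3) gives s_k = k*(4*k**3 - k**2 + 3*k - 3).
s_(k+1) − s_k = 16*k**3 + 21*k**2 + 19*k + 3 = t_k.
Evaluate: s_(n+1) = 4*n**4 + 15*n**3 + 24*n**2 + 16*n + 3; subtract s_(0) = 0 ⇒ S(n) = 4*n**4 + 15*n**3 + 24*n**2 + 16*n + 3.

S(n) = 4 n^{4} + 15 n^{3} + 24 n^{2} + 16 n + 3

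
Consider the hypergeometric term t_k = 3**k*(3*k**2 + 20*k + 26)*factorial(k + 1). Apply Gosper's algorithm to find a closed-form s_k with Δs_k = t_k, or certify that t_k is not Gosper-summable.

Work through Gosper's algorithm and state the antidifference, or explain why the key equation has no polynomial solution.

s_k = 3**k*(k + 4)*factorial(k + 1)

r(k) = 3*(3*k**3 + 32*k**2 + 101*k + 98)/(3*k**2 + 20*k + 26) after simplifying.
Normal form (A,B,C) = (3*k + 6, 1, k**2 + 20*k/3 + 26/3).
f must satisfy (3*k + 6)·f(k+1) − (1)·f(k) = k**2 + 20*k/3 + 26/3.
deg f ≤ 1 (via 1,0,2).
Solving with deg f ≤ 1: f(k) = (k + 4)/3.
R(k) = B(k−1)·f(k)/C(k) = (k + 4)/(3*k**2 + 20*k + 26); s_k = R·t_k = 3**k*(k + 4)*factorial(k + 1).
Check: Δs_k = 3**k*(3*k**2 + 20*k + 26)*factorial(k + 1). ✓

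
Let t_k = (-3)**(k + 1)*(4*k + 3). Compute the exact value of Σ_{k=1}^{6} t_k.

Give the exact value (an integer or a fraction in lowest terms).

Σ = -45918

Compute t_(k+1)/t_k: get 3*(-4*k - 7)/(4*k + 3).
Normal form (A,B,C) = (-3, 1, k + 3/4).
f must satisfy (-3)·f(k+1) − (1)·f(k) = k + 3/4.
Bound: deg f ≤ 1.
Solving with deg f ≤ 1: f(k) = -k/4.
Get s_k = R·t_k = 3*(-3)**k*k with R(k) = B(k−1)f(k)/C(k) = -k/(4*k + 3).
Check: Δs_k = (-3)**(k + 1)*(4*k + 3). ✓
Σ_(k=1)^(6) t_k = s_(7) − s_(1) = -45927 − (-9) = -45918.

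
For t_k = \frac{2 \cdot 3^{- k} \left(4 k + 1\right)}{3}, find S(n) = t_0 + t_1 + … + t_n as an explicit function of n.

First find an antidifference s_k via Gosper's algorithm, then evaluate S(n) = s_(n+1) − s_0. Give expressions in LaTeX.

t_(k+1)/t_k = (4*k + 5)/(3*(4*k + 1)).
So A=1/3 and B=1, with C=k + 1/4.
Key eq: (1/3)·f(k+1) = (1)·f(k) + (k + 1/4).
From deg A=0, deg B=0, deg C=1: d=1.
Coefficient equations give f(k) = -3*(4*k + 3)/8.
R(k) = B(k−1)·f(k)/C(k) = -3*(4*k + 3)/(2*(4*k + 1)); s_k = R·t_k = (-4*k - 3)/3**k.
Δs = 2*(4*k + 1)/(3*3**k), as required.
s_(n+1) = 3**(-n - 1)*(-4*n - 7) and s_(0) = -3, so S(n) = 3**(-n - 1)*(3**(n + 2) - 4*n - 7).

S(n) = 3^{- n - 1} \left(3^{n + 2} - 4 n - 7\right)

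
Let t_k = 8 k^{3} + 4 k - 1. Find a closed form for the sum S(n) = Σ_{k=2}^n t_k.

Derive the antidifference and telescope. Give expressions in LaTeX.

S(n) = 2 n^{4} + 4 n^{3} + 4 n^{2} + n - 11

Compute t_(k+1)/t_k: get (4*k + 8*(k + 1)**3 + 3)/(8*k**3 + 4*k - 1).
Factor: A=1; B=1; C=k**3 + k/2 - 1/8.
Key eq: (1)·f(k+1) = (1)·f(k) + (k**3 + k/2 - 1/8).
Bound: deg f ≤ 4.
Solve for f: f(k) = k*(2*k**3 - 4*k**2 + 4*k - 3)/8 (degree 4 ≤ 4).
Certificate R = B(k−1)f/C = k*(2*k**3 - 4*k**2 + 4*k - 3)/(8*k**3 + 4*k - 1) gives s_k = k*(2*k**3 - 4*k**2 + 4*k - 3).
Δs = 8*k**3 + 4*k - 1, as required.
Evaluate: s_(n+1) = 2*n**4 + 4*n**3 + 4*n**2 + n - 1; subtract s_(2) = 10 ⇒ S(n) = 2*n**4 + 4*n**3 + 4*n**2 + n - 11.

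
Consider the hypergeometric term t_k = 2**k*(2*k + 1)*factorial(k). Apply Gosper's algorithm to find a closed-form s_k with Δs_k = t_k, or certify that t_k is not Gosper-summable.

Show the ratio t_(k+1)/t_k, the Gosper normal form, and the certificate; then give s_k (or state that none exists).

s_k = 2**k*factorial(k)

Ratio r(k) = 2*(k + 1)*(2*k + 3)/(2*k + 1).
So A=2*k + 2 and B=1, with C=k + 1/2.
Set up (2*k + 2)·f(k+1) − (1)·f(k) − (k + 1/2) = 0.
Degrees (1,0,1) ⇒ d ≤ 0.
A polynomial solution: f(k) = 1/2.
Certificate R = B(k−1)f/C = 1/(2*k + 1) gives s_k = 2**k*factorial(k).
Δs = 2**k*(2*k + 1)*factorial(k), as required.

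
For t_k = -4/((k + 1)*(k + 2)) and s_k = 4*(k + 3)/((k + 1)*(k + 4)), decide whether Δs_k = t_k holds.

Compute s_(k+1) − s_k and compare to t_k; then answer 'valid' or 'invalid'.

Invalid: residual 8*(k + 3)/(k**4 + 12*k**3 + 49*k**2 + 78*k + 40) ≠ 0.

s_(k+1) = 4*(k + 4)/((k + 2)*(k + 5))
s_(k+1) − s_k = 4*(-k**2 - 7*k - 14)/(k**4 + 12*k**3 + 49*k**2 + 78*k + 40)
(s_(k+1) − s_k) − t_k = 8*(k + 3)/(k**4 + 12*k**3 + 49*k**2 + 78*k + 40)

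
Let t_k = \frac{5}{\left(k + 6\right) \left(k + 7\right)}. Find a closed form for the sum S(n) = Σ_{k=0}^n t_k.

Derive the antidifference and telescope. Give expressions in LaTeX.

Step 1: r(k) = (k + 6)/(k + 8).
A = k + 6, B = k + 8, C = 1.
Solve (k + 6)·f(k+1) − (k + 7)·f(k) = 1.
From deg A=1, deg B=1, deg C=0: d=1.
Match coefficients ⇒ f(k) = k/6.
Certificate R = B(k−1)f/C = k*(k + 7)/6 gives s_k = 5*k/(6*(k + 6)).
Δs = 5/(k**2 + 13*k + 42), as required.
Evaluate: s_(n+1) = 5*(n + 1)/(6*(n + 7)); subtract s_(0) = 0 ⇒ S(n) = 5*(n + 1)/(6*(n + 7)).

S(n) = \frac{5 \left(n + 1\right)}{6 \left(n + 7\right)}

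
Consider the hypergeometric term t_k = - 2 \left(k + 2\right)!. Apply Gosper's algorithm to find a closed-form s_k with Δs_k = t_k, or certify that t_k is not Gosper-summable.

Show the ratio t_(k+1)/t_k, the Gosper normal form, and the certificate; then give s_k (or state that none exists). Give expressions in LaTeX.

none — t_k is not Gosper-summable

r(k) = k + 3 after simplifying.
Factor: A=k + 3; B=1; C=1.
f must satisfy (k + 3)·f(k+1) − (1)·f(k) = 1.
From deg A=1, deg B=0, deg C=0: d=-1.
Negative degree bound (-1): no f exists, t_k not Gosper-summable.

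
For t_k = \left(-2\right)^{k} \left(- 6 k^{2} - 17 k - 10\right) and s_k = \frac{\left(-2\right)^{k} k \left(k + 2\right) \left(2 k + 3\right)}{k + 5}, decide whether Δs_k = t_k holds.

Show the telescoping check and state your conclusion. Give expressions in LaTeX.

s_(k+1) = (-2)**(k + 1)*(k + 1)*(k + 3)*(2*k + 5)/(k + 6)
s_(k+1) − s_k = (-2)**k*(-6*k**4 - 65*k**3 - 230*k**2 - 326*k - 150)/(k**2 + 11*k + 30)
(s_(k+1) − s_k) − t_k = (-2)**k*(18*k**3 + 147*k**2 + 294*k + 150)/(k**2 + 11*k + 30)

Invalid: residual \frac{\left(-2\right)^{k} \left(18 k^{3} + 147 k^{2} + 294 k + 150\right)}{k^{2} + 11 k + 30} ≠ 0.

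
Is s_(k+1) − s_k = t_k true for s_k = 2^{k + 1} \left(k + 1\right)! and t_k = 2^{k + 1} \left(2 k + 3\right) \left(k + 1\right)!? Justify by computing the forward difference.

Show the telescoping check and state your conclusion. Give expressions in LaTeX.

s_(k+1) = 2**(k + 2)*factorial(k + 2)
s_(k+1) − s_k = 2**(k + 1)*(2*k + 3)*factorial(k + 1)
(s_(k+1) − s_k) − t_k = 0

Valid: the claim telescopes to t_k.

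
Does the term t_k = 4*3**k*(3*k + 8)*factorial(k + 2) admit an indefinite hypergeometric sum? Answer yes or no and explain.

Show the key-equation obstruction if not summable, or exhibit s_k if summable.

Yes. s_k = 4*3**k*factorial(k + 2).

Ratio r(k) = 3*(k + 3)*(3*k + 11)/(3*k + 8).
A = 3*k + 9, B = 1, C = k + 8/3.
Set up (3*k + 9)·f(k+1) − (1)·f(k) − (k + 8/3) = 0.
deg f ≤ 0 (via 1,0,1).
Coefficient equations give f(k) = 1/3.
Get s_k = R·t_k = 4*3**k*factorial(k + 2) with R(k) = B(k−1)f(k)/C(k) = 1/(3*k + 8).
Verify: 4*3**k*(3*k + 8)*factorial(k + 2) matches t_k.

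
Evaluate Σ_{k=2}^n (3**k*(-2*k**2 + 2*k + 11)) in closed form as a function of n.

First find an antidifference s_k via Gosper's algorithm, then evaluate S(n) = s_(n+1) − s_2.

S(n) = -3*3**n*n**2 + 6*3**n*n + 12*3**n - 45

t_(k+1)/t_k = 3*(2*k**2 + 2*k - 11)/(2*k**2 - 2*k - 11).
A = 3, B = 1, C = k**2 - k - 11/2.
Need (3)·f(k+1) − (1)·f(k) = k**2 - k - 11/2.
d = 2 from the (0,0,2) case.
A polynomial solution: f(k) = (k**2 - 4*k - 1)/2.
So s_k = (B(k−1)f/C)·t_k = ((k**2 - 4*k - 1)/(2*k**2 - 2*k - 11))·t_k = 3**k*(-k**2 + 4*k + 1).
s_(k+1) − s_k = 3**k*(-2*k**2 + 2*k + 11) = t_k.
Σ_(k=2)^n t_k = s_(n+1) − s_(2) = (3**(n + 1)*(-n**2 + 2*n + 4)) − (45), i.e. -3*3**n*n**2 + 6*3**n*n + 12*3**n - 45.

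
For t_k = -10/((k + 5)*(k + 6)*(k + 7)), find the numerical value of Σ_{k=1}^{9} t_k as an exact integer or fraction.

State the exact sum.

Σ = -11/112

The ratio is (k + 5)/(k + 8).
A = k + 5, B = k + 8, C = 1.
Set up (k + 5)·f(k+1) − (k + 7)·f(k) − (1) = 0.
From deg A=1, deg B=1, deg C=0: d=2.
Solve for f: f(k) = k*(k + 11)/60 (degree 2 ≤ 2).
So s_k = (B(k−1)f/C)·t_k = (k*(k + 7)*(k + 11)/60)·t_k = k*(-k - 11)/(6*(k + 5)*(k + 6)).
s_(k+1) − s_k = -10/(k**3 + 18*k**2 + 107*k + 210) = t_k.
Sum = s_(10) − s_(1); s_(10) = -7/48, s_(1) = -1/21 ⇒ -11/112.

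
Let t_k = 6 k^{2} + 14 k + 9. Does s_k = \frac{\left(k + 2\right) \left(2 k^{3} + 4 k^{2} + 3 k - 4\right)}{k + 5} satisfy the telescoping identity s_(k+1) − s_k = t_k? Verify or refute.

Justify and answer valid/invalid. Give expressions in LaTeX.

s_(k+1) = (2*k**4 + 16*k**3 + 47*k**2 + 56*k + 15)/(k + 6)
s_(k+1) − s_k = (6*k**4 + 68*k**3 + 223*k**2 + 291*k + 123)/(k**2 + 11*k + 30)
(s_(k+1) − s_k) − t_k = 3*(-4*k**3 - 40*k**2 - 76*k - 49)/(k**2 + 11*k + 30)

Invalid: residual \frac{3 \left(- 4 k^{3} - 40 k^{2} - 76 k - 49\right)}{k^{2} + 11 k + 30} ≠ 0.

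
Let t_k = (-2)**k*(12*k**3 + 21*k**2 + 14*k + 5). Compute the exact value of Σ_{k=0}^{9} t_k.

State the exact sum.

Σ = -3974143

r(k) = 2*(-12*k**3 - 57*k**2 - 92*k - 52)/(12*k**3 + 21*k**2 + 14*k + 5) after simplifying.
Normal form (A,B,C) = (-2, 1, k**3 + 7*k**2/4 + 7*k/6 + 5/12).
Set up (-2)·f(k+1) − (1)·f(k) − (k**3 + 7*k**2/4 + 7*k/6 + 5/12) = 0.
From deg A=0, deg B=0, deg C=3: d=3.
A polynomial solution: f(k) = -(4*k**3 - k**2 - 2*k + 1)/12.
So s_k = (B(k−1)f/C)·t_k = (-(4*k**3 - k**2 - 2*k + 1)/((k + 1)*(12*k**2 + 9*k + 5)))·t_k = (-2)**k*(-4*k**3 + k**2 + 2*k - 1).
Check: Δs_k = (-2)**k*(12*k**3 + 21*k**2 + 14*k + 5). ✓
Telescoping: Σ = s_(10) − s_(0) = -3974144 − (-1) = -3974143.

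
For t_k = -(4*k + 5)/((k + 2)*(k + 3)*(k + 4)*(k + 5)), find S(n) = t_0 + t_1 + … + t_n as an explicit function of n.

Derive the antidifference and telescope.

Step 1: r(k) = (k + 2)*(4*k + 9)/((k + 6)*(4*k + 5)).
So A=k + 2 and B=k + 6, with C=k + 5/4.
Key eq: (k + 2)·f(k+1) = (k + 5)·f(k) + (k + 5/4).
deg f ≤ 3 (via 1,1,1).
Solving with deg f ≤ 3: f(k) = k*(k**2 + 9*k + 10)/32.
So s_k = (B(k−1)f/C)·t_k = (k*(k + 5)*(k**2 + 9*k + 10)/(8*(4*k + 5)))·t_k = k*(-k**2 - 9*k - 10)/(8*(k + 2)*(k + 3)*(k + 4)).
s_(k+1) − s_k = (-4*k - 5)/(k**4 + 14*k**3 + 71*k**2 + 154*k + 120) = t_k.
Σ_(k=0)^n t_k = s_(n+1) − s_(0) = ((-n**3 - 12*n**2 - 31*n - 20)/(8*(n**3 + 12*n**2 + 47*n + 60))) − (0), i.e. (-n**3 - 12*n**2 - 31*n - 20)/(8*(n**3 + 12*n**2 + 47*n + 60)).

S(n) = (-n**3 - 12*n**2 - 31*n - 20)/(8*(n**3 + 12*n**2 + 47*n + 60))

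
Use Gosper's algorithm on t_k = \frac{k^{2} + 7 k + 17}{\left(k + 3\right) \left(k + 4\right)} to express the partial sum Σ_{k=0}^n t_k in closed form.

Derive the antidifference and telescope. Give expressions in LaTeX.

Ratio r(k) = (k + 3)*(7*k + (k + 1)**2 + 24)/((k + 5)*(k**2 + 7*k + 17)).
So A=k + 3 and B=k + 5, with C=k**2 + 7*k + 17.
f must satisfy (k + 3)·f(k+1) − (k + 4)·f(k) = k**2 + 7*k + 17.
deg f ≤ 2 (via 1,1,2).
A polynomial solution: f(k) = k*(3*k + 14)/3.
Get s_k = R·t_k = k*(3*k + 14)/(3*(k + 3)) with R(k) = B(k−1)f(k)/C(k) = k*(k + 4)*(3*k + 14)/(3*(k**2 + 7*k + 17)).
Verify: (k**2 + 7*k + 17)/(k**2 + 7*k + 12) matches t_k.
s_(n+1) = (3*n**2 + 20*n + 17)/(3*(n + 4)) and s_(0) = 0, so S(n) = (3*n**2 + 20*n + 17)/(3*(n + 4)).

S(n) = \frac{3 n^{2} + 20 n + 17}{3 \left(n + 4\right)}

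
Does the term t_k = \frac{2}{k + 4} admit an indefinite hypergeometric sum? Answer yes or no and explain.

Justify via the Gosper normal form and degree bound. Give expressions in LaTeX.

Compute t_(k+1)/t_k: get (k + 4)/(k + 5).
So A=k + 4 and B=k + 5, with C=1.
f must satisfy (k + 4)·f(k+1) − (k + 4)·f(k) = 1.
From deg A=1, deg B=1, deg C=0: d=0.
Write f(k) = c0. Then LHS − RHS = -1, requiring -1 = 0: contradictory. No certificate.

No — key equation has no polynomial f.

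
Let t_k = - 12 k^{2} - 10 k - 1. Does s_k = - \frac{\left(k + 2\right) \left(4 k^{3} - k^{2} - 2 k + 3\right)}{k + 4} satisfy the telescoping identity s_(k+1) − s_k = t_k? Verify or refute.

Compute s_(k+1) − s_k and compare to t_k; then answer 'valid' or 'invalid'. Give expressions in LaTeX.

s_(k+1) = (k + 3)*(2*k - 4*(k + 1)**3 + (k + 1)**2 - 1)/(k + 5)
s_(k+1) − s_k = 3*(-4*k**4 - 34*k**3 - 71*k**2 - 41*k - 6)/(k**2 + 9*k + 20)
(s_(k+1) − s_k) − t_k = 2*(8*k**3 + 59*k**2 + 43*k + 1)/(k**2 + 9*k + 20)

Invalid: residual \frac{2 \left(8 k^{3} + 59 k^{2} + 43 k + 1\right)}{k^{2} + 9 k + 20} ≠ 0.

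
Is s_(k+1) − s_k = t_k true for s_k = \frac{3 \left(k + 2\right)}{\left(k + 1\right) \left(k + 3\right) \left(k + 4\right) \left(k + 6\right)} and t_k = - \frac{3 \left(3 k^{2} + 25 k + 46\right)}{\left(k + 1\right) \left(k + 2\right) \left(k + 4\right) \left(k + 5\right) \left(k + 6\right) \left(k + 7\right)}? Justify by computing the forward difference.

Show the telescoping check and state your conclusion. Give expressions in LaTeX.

Invalid: residual \frac{12 \left(k^{2} + 8 k + 13\right)}{k^{7} + 28 k^{6} + 322 k^{5} + 1960 k^{4} + 6769 k^{3} + 13132 k^{2} + 13068 k + 5040} ≠ 0.

s_(k+1) = 3*(k + 3)/((k + 2)*(k + 4)*(k + 5)*(k + 7))
s_(k+1) − s_k = 3*(-3*k**3 - 30*k**2 - 89*k - 86)/(k**7 + 28*k**6 + 322*k**5 + 1960*k**4 + 6769*k**3 + 13132*k**2 + 13068*k + 5040)
(s_(k+1) − s_k) − t_k = 12*(k**2 + 8*k + 13)/(k**7 + 28*k**6 + 322*k**5 + 1960*k**4 + 6769*k**3 + 13132*k**2 + 13068*k + 5040)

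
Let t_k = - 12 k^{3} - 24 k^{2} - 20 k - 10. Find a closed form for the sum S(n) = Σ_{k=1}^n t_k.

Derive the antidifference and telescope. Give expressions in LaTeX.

Step 1: r(k) = (6*k**3 + 30*k**2 + 52*k + 33)/(6*k**3 + 12*k**2 + 10*k + 5).
Normal form (A,B,C) = (1, 1, k**3 + 2*k**2 + 5*k/3 + 5/6).
f must satisfy (1)·f(k+1) − (1)·f(k) = k**3 + 2*k**2 + 5*k/3 + 5/6.
Degrees (0,0,3) ⇒ d ≤ 4.
Match coefficients ⇒ f(k) = k*(3*k**3 + 2*k**2 + k + 4)/12.
So s_k = (B(k−1)f/C)·t_k = (k*(3*k**3 + 2*k**2 + k + 4)/(2*(6*k**3 + 12*k**2 + 10*k + 5)))·t_k = k*(-3*k**3 - 2*k**2 - k - 4).
Verify: -12*k**3 - 24*k**2 - 20*k - 10 matches t_k.
Telescope: S(n) = s_(n+1) − s_(1) = -3*n**4 - 14*n**3 - 25*n**2 - 24*n - 10 − (-10) = n*(-3*n**3 - 14*n**2 - 25*n - 24).

S(n) = n \left(- 3 n^{3} - 14 n^{2} - 25 n - 24\right)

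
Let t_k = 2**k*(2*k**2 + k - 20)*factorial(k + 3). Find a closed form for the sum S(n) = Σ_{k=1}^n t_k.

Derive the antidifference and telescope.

S(n) = 2*2**n*n*factorial(n + 4) - 6*2**n*factorial(n + 4) + 144

Step 1: r(k) = 2*(k + 4)*(k + 2*(k + 1)**2 - 19)/(2*k**2 + k - 20).
Factor: A=2*k + 8; B=1; C=k**2 + k/2 - 10.
Solve (2*k + 8)·f(k+1) − (1)·f(k) = k**2 + k/2 - 10.
d = 1 from the (1,0,2) case.
Solving with deg f ≤ 1: f(k) = (k - 4)/2.
Certificate R = B(k−1)f/C = (k - 4)/(2*k**2 + k - 20) gives s_k = 2**k*(k - 4)*factorial(k + 3).
Check: Δs_k = 2**k*(2*k**2 + k - 20)*factorial(k + 3). ✓
Evaluate: s_(n+1) = 2**(n + 1)*(n - 3)*factorial(n + 4); subtract s_(1) = -144 ⇒ S(n) = 2*2**n*n*factorial(n + 4) - 6*2**n*factorial(n + 4) + 144.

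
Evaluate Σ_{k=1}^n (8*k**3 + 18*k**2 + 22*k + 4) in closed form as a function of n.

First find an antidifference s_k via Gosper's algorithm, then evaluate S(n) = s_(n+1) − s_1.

S(n) = 2*n*(n**3 + 5*n**2 + 11*n + 9)

The ratio is (4*k**3 + 21*k**2 + 41*k + 26)/(4*k**3 + 9*k**2 + 11*k + 2).
Take A(k)=1, B(k)=1, C(k)=k**3 + 9*k**2/4 + 11*k/4 + 1/2.
Solve (1)·f(k+1) − (1)·f(k) = k**3 + 9*k**2/4 + 11*k/4 + 1/2.
Degrees (0,0,3) ⇒ d ≤ 4.
Solve for f: f(k) = k*(k**3 + k**2 + 2*k - 2)/4 (degree 4 ≤ 4).
Get s_k = R·t_k = 2*k*(k**3 + k**2 + 2*k - 2) with R(k) = B(k−1)f(k)/C(k) = k*(k**3 + k**2 + 2*k - 2)/(4*k**3 + 9*k**2 + 11*k + 2).
s_(k+1) − s_k = 8*k**3 + 18*k**2 + 22*k + 4 = t_k.
Evaluate: s_(n+1) = 2*n**4 + 10*n**3 + 22*n**2 + 18*n + 4; subtract s_(1) = 4 ⇒ S(n) = 2*n*(n**3 + 5*n**2 + 11*n + 9).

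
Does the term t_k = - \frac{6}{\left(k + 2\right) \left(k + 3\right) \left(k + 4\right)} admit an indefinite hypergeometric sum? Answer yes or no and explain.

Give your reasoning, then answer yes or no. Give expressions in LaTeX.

Yes. s_k = \frac{k \left(- k - 5\right)}{2 \left(k + 2\right) \left(k + 3\right)}.

r(k) = (k + 2)/(k + 5) after simplifying.
A = k + 2, B = k + 5, C = 1.
Need (k + 2)·f(k+1) − (k + 4)·f(k) = 1.
d = 2 from the (1,1,0) case.
A polynomial solution: f(k) = k*(k + 5)/12.
R(k) = B(k−1)·f(k)/C(k) = k*(k + 4)*(k + 5)/12; s_k = R·t_k = k*(-k - 5)/(2*(k + 2)*(k + 3)).
s_(k+1) − s_k = -6/(k**3 + 9*k**2 + 26*k + 24) = t_k.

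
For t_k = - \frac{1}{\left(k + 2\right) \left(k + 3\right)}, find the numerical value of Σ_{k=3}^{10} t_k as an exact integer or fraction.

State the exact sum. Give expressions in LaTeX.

r(k) = (k + 2)/(k + 4) after simplifying.
Take A(k)=k + 2, B(k)=k + 4, C(k)=1.
Solve (k + 2)·f(k+1) − (k + 3)·f(k) = 1.
Bound: deg f ≤ 1.
Match coefficients ⇒ f(k) = k/2.
Then R = B(k−1)f/C = k*(k + 3)/2, so s_k = R(k)·t_k = -k/(2*k + 4).
Verify: -1/(k**2 + 5*k + 6) matches t_k.
Σ_(k=3)^(10) t_k = s_(11) − s_(3) = -11/26 − (-3/10) = -8/65.

Σ = -8/65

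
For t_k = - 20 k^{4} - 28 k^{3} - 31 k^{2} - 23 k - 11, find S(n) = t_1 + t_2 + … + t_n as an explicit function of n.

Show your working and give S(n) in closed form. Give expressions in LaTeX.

S(n) = n \left(- 4 n^{4} - 17 n^{3} - 31 n^{2} - 34 n - 27\right)

t_(k+1)/t_k = (20*k**4 + 108*k**3 + 235*k**2 + 249*k + 113)/(20*k**4 + 28*k**3 + 31*k**2 + 23*k + 11).
Factor: A=1; B=1; C=k**4 + 7*k**3/5 + 31*k**2/20 + 23*k/20 + 11/20.
Set up (1)·f(k+1) − (1)·f(k) − (k**4 + 7*k**3/5 + 31*k**2/20 + 23*k/20 + 11/20) = 0.
deg f ≤ 5 (via 0,0,4).
Solving with deg f ≤ 5: f(k) = k*(4*k**4 - 3*k**3 + 3*k**2 + 3*k + 4)/20.
R(k) = B(k−1)·f(k)/C(k) = k*(4*k**4 - 3*k**3 + 3*k**2 + 3*k + 4)/(20*k**4 + 28*k**3 + 31*k**2 + 23*k + 11); s_k = R·t_k = k*(-4*k**4 + 3*k**3 - 3*k**2 - 3*k - 4).
Δs = -20*k**4 - 28*k**3 - 31*k**2 - 23*k - 11, as required.
Telescope: S(n) = s_(n+1) − s_(1) = -4*n**5 - 17*n**4 - 31*n**3 - 34*n**2 - 27*n - 11 − (-11) = n*(-4*n**4 - 17*n**3 - 31*n**2 - 34*n - 27).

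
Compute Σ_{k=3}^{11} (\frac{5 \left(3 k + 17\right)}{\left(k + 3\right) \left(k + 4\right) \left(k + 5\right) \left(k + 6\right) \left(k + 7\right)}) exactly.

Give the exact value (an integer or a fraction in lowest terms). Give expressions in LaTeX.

Σ = 73/6048

Ratio r(k) = (k + 3)*(3*k + 20)/((k + 8)*(3*k + 17)).
So A=k + 3 and B=k + 8, with C=k + 17/3.
Set up (k + 3)·f(k+1) − (k + 7)·f(k) − (k + 17/3) = 0.
Bound: deg f ≤ 4.
Solving with deg f ≤ 4: f(k) = k*(k + 5)*(k**2 + 13*k + 54)/216.
R(k) = B(k−1)·f(k)/C(k) = k*(k + 5)*(k + 7)*(k**2 + 13*k + 54)/(72*(3*k + 17)); s_k = R·t_k = 5*k*(k**2 + 13*k + 54)/(72*(k**3 + 13*k**2 + 54*k + 72)).
Δs = 5*(3*k + 17)/(k**5 + 25*k**4 + 245*k**3 + 1175*k**2 + 2754*k + 2520), as required.
Telescoping: Σ = s_(12) − s_(3) = 59/864 − (85/1512) = 73/6048.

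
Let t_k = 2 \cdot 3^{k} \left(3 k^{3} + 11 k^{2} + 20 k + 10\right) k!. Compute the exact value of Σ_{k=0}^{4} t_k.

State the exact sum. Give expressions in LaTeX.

r(k) = 3*(3*k**4 + 23*k**3 + 71*k**2 + 95*k + 44)/(3*k**3 + 11*k**2 + 20*k + 10) after simplifying.
Take A(k)=3*k + 3, B(k)=1, C(k)=k**3 + 11*k**2/3 + 20*k/3 + 10/3.
Key eq: (3*k + 3)·f(k+1) = (1)·f(k) + (k**3 + 11*k**2/3 + 20*k/3 + 10/3).
d = 2 from the (1,0,3) case.
Match coefficients ⇒ f(k) = (k**2 + k + 2)/3.
Then R = B(k−1)f/C = (k**2 + k + 2)/(3*k**3 + 11*k**2 + 20*k + 10), so s_k = R(k)·t_k = 2*3**k*(k**2 + k + 2)*factorial(k).
Check: Δs_k = 2*3**k*(3*k**3 + 11*k**2 + 20*k + 10)*factorial(k). ✓
Evaluate s at k=5 and k=0: 1866240 and 4; difference 1866236.

Σ = 1866236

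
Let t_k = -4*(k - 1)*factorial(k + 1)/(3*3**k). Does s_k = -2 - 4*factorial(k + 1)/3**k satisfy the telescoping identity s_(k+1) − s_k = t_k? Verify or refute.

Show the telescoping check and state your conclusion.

valid; difference matches t_k

s_(k+1) = -4*3**(-k - 1)*factorial(k + 2) - 2
s_(k+1) − s_k = -4*(k - 1)*factorial(k + 1)/(3*3**k)
(s_(k+1) − s_k) − t_k = 0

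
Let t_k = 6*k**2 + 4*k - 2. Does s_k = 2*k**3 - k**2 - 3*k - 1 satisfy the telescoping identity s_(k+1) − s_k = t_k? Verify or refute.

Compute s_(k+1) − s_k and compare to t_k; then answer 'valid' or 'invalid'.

valid (s_(k+1) − s_k reduces to t_k)

s_(k+1) = 2*k**3 + 5*k**2 + k - 3
s_(k+1) − s_k = 6*k**2 + 4*k - 2
(s_(k+1) − s_k) − t_k = 0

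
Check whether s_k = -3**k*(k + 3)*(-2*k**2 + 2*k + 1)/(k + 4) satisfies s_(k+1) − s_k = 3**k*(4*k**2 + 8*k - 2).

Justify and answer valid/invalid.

Invalid: residual 3**k*(-4*k**3 - 22*k**2 - 32*k + 7)/(k**2 + 9*k + 20) ≠ 0.

s_(k+1) = 3**(k + 1)*(2*k**3 + 10*k**2 + 7*k - 4)/(k + 5)
s_(k+1) − s_k = 3**k*(4*k**4 + 40*k**3 + 128*k**2 + 110*k - 33)/(k**2 + 9*k + 20)
(s_(k+1) − s_k) − t_k = 3**k*(-4*k**3 - 22*k**2 - 32*k + 7)/(k**2 + 9*k + 20)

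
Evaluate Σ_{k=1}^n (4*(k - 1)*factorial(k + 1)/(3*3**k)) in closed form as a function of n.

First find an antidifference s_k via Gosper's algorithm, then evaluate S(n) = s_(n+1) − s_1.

S(n) = -8/3 + 4*factorial(n + 2)/(3*3**n)

r(k) = k*(k + 2)/(3*(k - 1)) after simplifying.
So A=k/3 + 2/3 and B=1, with C=k - 1.
Need (k/3 + 2/3)·f(k+1) − (1)·f(k) = k - 1.
deg f ≤ 0 (via 1,0,1).
A polynomial solution: f(k) = 3.
Then R = B(k−1)f/C = 3/(k - 1), so s_k = R(k)·t_k = 4*factorial(k + 1)/3**k.
s_(k+1) − s_k = 4*(k - 1)*factorial(k + 1)/(3*3**k) = t_k.
Evaluate: s_(n+1) = 4*3**(-n - 1)*factorial(n + 2); subtract s_(1) = 8/3 ⇒ S(n) = -8/3 + 4*factorial(n + 2)/(3*3**n).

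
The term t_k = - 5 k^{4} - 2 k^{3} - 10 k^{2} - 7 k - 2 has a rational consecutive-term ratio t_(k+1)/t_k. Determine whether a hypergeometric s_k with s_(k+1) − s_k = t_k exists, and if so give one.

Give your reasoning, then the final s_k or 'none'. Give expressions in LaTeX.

Step 1: r(k) = (5*k**4 + 22*k**3 + 46*k**2 + 53*k + 26)/(5*k**4 + 2*k**3 + 10*k**2 + 7*k + 2).
So A=1 and B=1, with C=k**4 + 2*k**3/5 + 2*k**2 + 7*k/5 + 2/5.
Key eq: (1)·f(k+1) = (1)·f(k) + (k**4 + 2*k**3/5 + 2*k**2 + 7*k/5 + 2/5).
deg f ≤ 5 (via 0,0,4).
Coefficient equations give f(k) = k**2*(k**3 - 2*k**2 + 4*k - 1)/5.
R(k) = B(k−1)·f(k)/C(k) = k**2*(k**3 - 2*k**2 + 4*k - 1)/(5*k**4 + 2*k**3 + 10*k**2 + 7*k + 2); s_k = R·t_k = k**2*(-k**3 + 2*k**2 - 4*k + 1).
s_(k+1) − s_k = -5*k**4 - 2*k**3 - 10*k**2 - 7*k - 2 = t_k.

s_k = k^{2} \left(- k^{3} + 2 k^{2} - 4 k + 1\right)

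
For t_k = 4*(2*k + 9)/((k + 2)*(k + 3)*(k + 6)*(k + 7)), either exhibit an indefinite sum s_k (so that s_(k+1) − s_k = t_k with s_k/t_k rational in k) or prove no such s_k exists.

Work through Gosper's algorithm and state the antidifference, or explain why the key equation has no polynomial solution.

t_(k+1)/t_k = (k + 2)*(k + 6)*(2*k + 11)/((k + 4)*(k + 8)*(2*k + 9)).
A = k + 2, B = k + 8, C = k**3 + 27*k**2/2 + 121*k/2 + 90.
Solve (k + 2)·f(k+1) − (k + 7)·f(k) = k**3 + 27*k**2/2 + 121*k/2 + 90.
Degrees (1,1,3) ⇒ d ≤ 5.
Solve for f: f(k) = k*(k + 3)*(k + 4)*(k + 5)*(k + 8)/24 (degree 5 ≤ 5).
So s_k = (B(k−1)f/C)·t_k = (k*(k + 3)*(k + 7)*(k + 8)/(12*(2*k + 9)))·t_k = k*(k + 8)/(3*(k**2 + 8*k + 12)).
Check: Δs_k = 4*(2*k + 9)/(k**4 + 18*k**3 + 113*k**2 + 288*k + 252). ✓

s_k = k*(k + 8)/(3*(k**2 + 8*k + 12))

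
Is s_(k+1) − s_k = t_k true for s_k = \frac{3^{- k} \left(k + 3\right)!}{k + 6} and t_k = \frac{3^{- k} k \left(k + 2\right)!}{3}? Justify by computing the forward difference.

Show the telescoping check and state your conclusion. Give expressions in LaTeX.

Invalid: residual - \frac{3^{- k} \left(k^{2} + 6 k - 3\right) \left(k + 2\right)!}{\left(k + 6\right) \left(k + 7\right)} ≠ 0.

s_(k+1) = factorial(k + 4)/(3*3**k*(k + 7))
s_(k+1) − s_k = (k**2 + 7*k + 3)*factorial(k + 3)/(3*3**k*(k + 6)*(k + 7))
(s_(k+1) − s_k) − t_k = -(k**2 + 6*k - 3)*factorial(k + 2)/(3**k*(k + 6)*(k + 7))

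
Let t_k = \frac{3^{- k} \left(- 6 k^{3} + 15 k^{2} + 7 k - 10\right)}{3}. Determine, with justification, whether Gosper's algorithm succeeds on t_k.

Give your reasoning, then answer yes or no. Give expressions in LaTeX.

Yes. s_k = 3^{- k} \left(3 k^{3} - 3 k^{2} - 2 k + 4\right).

Ratio r(k) = (6*k**3 + 3*k**2 - 19*k - 6)/(3*(6*k**3 - 15*k**2 - 7*k + 10)).
Normal form (A,B,C) = (1/3, 1, k**3 - 5*k**2/2 - 7*k/6 + 5/3).
Need (1/3)·f(k+1) − (1)·f(k) = k**3 - 5*k**2/2 - 7*k/6 + 5/3.
Bound: deg f ≤ 3.
A polynomial solution: f(k) = -(k + 1)*(3*k**2 - 6*k + 4)/2.
R(k) = B(k−1)·f(k)/C(k) = -3*(k + 1)*(3*k**2 - 6*k + 4)/(6*k**3 - 15*k**2 - 7*k + 10); s_k = R·t_k = (3*k**3 - 3*k**2 - 2*k + 4)/3**k.
Δs = (-6*k**3 + 15*k**2 + 7*k - 10)/(3*3**k), as required.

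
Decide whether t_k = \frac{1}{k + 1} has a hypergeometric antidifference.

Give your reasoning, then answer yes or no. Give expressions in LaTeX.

No — key equation has no polynomial f.

Compute t_(k+1)/t_k: get (k + 1)/(k + 2).
So A=k + 1 and B=k + 2, with C=1.
f must satisfy (k + 1)·f(k+1) − (k + 1)·f(k) = 1.
From deg A=1, deg B=1, deg C=0: d=0.
Put f(k) = c0: A·f(k+1) − B(k−1)·f(k) − C = -1; need -1 = 0 — inconsistent ⇒ no f, not summable.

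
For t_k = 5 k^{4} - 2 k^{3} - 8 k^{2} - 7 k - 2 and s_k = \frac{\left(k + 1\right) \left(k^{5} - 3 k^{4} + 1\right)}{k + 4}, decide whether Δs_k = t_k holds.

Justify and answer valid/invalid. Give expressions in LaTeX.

s_(k+1) = (k + 2)*((k + 1)**5 - 3*(k + 1)**4 + 1)/(k + 5)
s_(k+1) − s_k = (5*k**6 + 31*k**5 + 11*k**4 - 71*k**3 - 108*k**2 - 68*k - 13)/(k**2 + 9*k + 20)
(s_(k+1) − s_k) − t_k = 3*(-4*k**5 - 21*k**4 + 16*k**3 + 39*k**2 + 30*k + 9)/(k**2 + 9*k + 20)

Invalid: residual \frac{3 \left(- 4 k^{5} - 21 k^{4} + 16 k^{3} + 39 k^{2} + 30 k + 9\right)}{k^{2} + 9 k + 20} ≠ 0.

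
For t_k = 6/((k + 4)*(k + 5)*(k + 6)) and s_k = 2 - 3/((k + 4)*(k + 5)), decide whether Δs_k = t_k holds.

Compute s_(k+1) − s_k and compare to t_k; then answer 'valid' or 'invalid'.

valid; difference matches t_k

s_(k+1) = 2 - 3/((k + 5)*(k + 6))
s_(k+1) − s_k = 6/(k**3 + 15*k**2 + 74*k + 120)
(s_(k+1) − s_k) − t_k = 0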